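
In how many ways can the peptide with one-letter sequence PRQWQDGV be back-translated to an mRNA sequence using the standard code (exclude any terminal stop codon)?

Pro: 4 codons.
Arg: 6 codons.
Gln: 2 codons.
Trp: 1 codon.
Gln: 2 codons.
Asp: 2 codons.
Gly: 4 codons.
Val: 4 codons.
4 × 6 × 2 × 1 × 2 × 2 × 4 × 4 = 3072.

3072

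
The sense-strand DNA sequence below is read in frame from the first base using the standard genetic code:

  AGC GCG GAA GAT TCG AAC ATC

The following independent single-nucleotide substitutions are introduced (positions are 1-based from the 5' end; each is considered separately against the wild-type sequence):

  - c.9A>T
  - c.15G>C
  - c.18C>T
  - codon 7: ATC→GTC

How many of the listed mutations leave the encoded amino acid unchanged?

2

Codon 3: GAA (Glu) → GAT (Asp) — missense.
Codon 5: TCG (Ser) → TCC (Ser) — synonymous.
Codon 6: AAC (Asn) → AAT (Asn) — synonymous.
Codon 7: ATC (Ile) → GTC (Val) — missense.
Synonymous: 2 of 4.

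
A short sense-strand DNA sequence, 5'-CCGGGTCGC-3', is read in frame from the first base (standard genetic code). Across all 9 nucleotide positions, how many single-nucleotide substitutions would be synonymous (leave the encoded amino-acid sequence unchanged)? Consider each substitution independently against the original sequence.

9

Codon 1 (CCG, Pro): 3 synonymous substitutions.
Codon 2 (GGT, Gly): 3 synonymous substitutions.
Codon 3 (CGC, Arg): 3 synonymous substitutions.
Total: 3 + 3 + 3 = 9.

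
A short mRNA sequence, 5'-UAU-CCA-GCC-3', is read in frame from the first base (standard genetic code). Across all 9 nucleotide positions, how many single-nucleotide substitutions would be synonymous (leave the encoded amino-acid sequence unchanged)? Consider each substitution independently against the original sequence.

Codon 1 (UAU, Tyr): 1 synonymous substitution.
Codon 2 (CCA, Pro): 3 synonymous substitutions.
Codon 3 (GCC, Ala): 3 synonymous substitutions.
Total: 1 + 3 + 3 = 7.

7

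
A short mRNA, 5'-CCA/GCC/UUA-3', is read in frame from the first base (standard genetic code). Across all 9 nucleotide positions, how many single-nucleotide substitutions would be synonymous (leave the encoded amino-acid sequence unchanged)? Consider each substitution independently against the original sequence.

Codon 1 (CCA, Pro): 3 synonymous substitutions.
Codon 2 (GCC, Ala): 3 synonymous substitutions.
Codon 3 (UUA, Leu): 2 synonymous substitutions.
Total: 3 + 3 + 2 = 8.

8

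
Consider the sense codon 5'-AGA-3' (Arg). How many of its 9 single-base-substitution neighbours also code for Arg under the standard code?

Position 1: CGA → 1 synonymous.
Position 2: none → 0 synonymous.
Position 3: AGG → 1 synonymous.
Total: 1 + 0 + 1 = 2.

2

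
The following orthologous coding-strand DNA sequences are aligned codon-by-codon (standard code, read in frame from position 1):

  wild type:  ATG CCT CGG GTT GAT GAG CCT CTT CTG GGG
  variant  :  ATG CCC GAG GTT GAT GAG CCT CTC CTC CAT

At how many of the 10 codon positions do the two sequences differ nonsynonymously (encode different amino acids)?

Codon 1: ATG Met / ATG Met — identical.
Codon 2: CCT Pro / CCC Pro — synonymous.
Codon 3: CGG Arg / GAG Glu — nonsynonymous.
Codon 4: GTT Val / GTT Val — identical.
Codon 5: GAT Asp / GAT Asp — identical.
Codon 6: GAG Glu / GAG Glu — identical.
Codon 7: CCT Pro / CCT Pro — identical.
Codon 8: CTT Leu / CTC Leu — synonymous.
Codon 9: CTG Leu / CTC Leu — synonymous.
Codon 10: GGG Gly / CAT His — nonsynonymous.
Nonsynonymous differences: 2.

2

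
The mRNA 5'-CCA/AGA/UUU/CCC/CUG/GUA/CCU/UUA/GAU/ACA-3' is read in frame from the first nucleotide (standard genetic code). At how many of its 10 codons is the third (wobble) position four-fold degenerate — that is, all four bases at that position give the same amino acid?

Codon 1 CCA (Pro): third position 4-fold.
Codon 2 AGA (Arg): third position 2-fold.
Codon 3 UUU (Phe): third position 2-fold.
Codon 4 CCC (Pro): third position 4-fold.
Codon 5 CUG (Leu): third position 4-fold.
Codon 6 GUA (Val): third position 4-fold.
Codon 7 CCU (Pro): third position 4-fold.
Codon 8 UUA (Leu): third position 2-fold.
Codon 9 GAU (Asp): third position 2-fold.
Codon 10 ACA (Thr): third position 4-fold.
Four-fold degenerate third positions: 6.

6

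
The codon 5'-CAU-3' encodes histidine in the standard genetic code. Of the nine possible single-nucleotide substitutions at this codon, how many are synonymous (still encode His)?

Position 1: none → 0 synonymous.
Position 2: none → 0 synonymous.
Position 3: CAC → 1 synonymous.
Total: 0 + 0 + 1 = 1.

1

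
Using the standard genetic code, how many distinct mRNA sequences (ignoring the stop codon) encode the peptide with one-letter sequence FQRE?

48

Phe: 2 codons.
Gln: 2 codons.
Arg: 6 codons.
Glu: 2 codons.
2 × 2 × 6 × 2 = 48.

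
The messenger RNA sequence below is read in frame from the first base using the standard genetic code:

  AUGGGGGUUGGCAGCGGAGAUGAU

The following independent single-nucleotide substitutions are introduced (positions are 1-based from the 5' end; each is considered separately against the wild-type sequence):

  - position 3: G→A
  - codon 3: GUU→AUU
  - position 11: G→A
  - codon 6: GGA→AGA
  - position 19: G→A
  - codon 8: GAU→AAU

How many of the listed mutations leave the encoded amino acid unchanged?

Codon 1: AUG (Met) → AUA (Ile) — missense.
Codon 3: GUU (Val) → AUU (Ile) — missense.
Codon 4: GGC (Gly) → GAC (Asp) — missense.
Codon 6: GGA (Gly) → AGA (Arg) — missense.
Codon 7: GAU (Asp) → AAU (Asn) — missense.
Codon 8: GAU (Asp) → AAU (Asn) — missense.
Synonymous: 0 of 6.

0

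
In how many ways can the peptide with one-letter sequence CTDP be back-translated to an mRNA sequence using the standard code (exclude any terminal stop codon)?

Cys: 2 codons.
Thr: 4 codons.
Asp: 2 codons.
Pro: 4 codons.
2 × 4 × 2 × 4 = 64.

64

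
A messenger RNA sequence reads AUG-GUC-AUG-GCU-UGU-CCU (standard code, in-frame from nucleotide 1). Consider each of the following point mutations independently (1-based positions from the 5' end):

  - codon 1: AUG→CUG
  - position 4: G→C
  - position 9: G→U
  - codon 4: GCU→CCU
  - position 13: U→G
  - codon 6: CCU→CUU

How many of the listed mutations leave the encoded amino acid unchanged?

0

Codon 1: AUG (Met) → CUG (Leu) — missense.
Codon 2: GUC (Val) → CUC (Leu) — missense.
Codon 3: AUG (Met) → AUU (Ile) — missense.
Codon 4: GCU (Ala) → CCU (Pro) — missense.
Codon 5: UGU (Cys) → GGU (Gly) — missense.
Codon 6: CCU (Pro) → CUU (Leu) — missense.
Synonymous: 0 of 6.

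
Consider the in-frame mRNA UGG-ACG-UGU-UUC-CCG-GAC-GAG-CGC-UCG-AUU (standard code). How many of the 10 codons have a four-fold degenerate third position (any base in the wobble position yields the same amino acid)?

4

Codon 1 UGG (Trp): third position 1-fold.
Codon 2 ACG (Thr): third position 4-fold.
Codon 3 UGU (Cys): third position 2-fold.
Codon 4 UUC (Phe): third position 2-fold.
Codon 5 CCG (Pro): third position 4-fold.
Codon 6 GAC (Asp): third position 2-fold.
Codon 7 GAG (Glu): third position 2-fold.
Codon 8 CGC (Arg): third position 4-fold.
Codon 9 UCG (Ser): third position 4-fold.
Codon 10 AUU (Ile): third position 3-fold.
Four-fold degenerate third positions: 4.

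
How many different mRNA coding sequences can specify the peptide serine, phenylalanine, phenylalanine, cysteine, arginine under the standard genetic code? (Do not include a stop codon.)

Ser: 6 codons.
Phe: 2 codons.
Phe: 2 codons.
Cys: 2 codons.
Arg: 6 codons.
6 × 2 × 2 × 2 × 6 = 288.

288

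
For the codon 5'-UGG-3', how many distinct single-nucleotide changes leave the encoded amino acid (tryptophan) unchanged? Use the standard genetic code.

0

Position 1: none → 0 synonymous.
Position 2: none → 0 synonymous.
Position 3: none → 0 synonymous.
Total: 0 + 0 + 0 = 0.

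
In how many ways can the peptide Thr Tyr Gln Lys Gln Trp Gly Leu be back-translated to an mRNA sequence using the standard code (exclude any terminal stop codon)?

1536

Thr: 4 codons.
Tyr: 2 codons.
Gln: 2 codons.
Lys: 2 codons.
Gln: 2 codons.
Trp: 1 codon.
Gly: 4 codons.
Leu: 6 codons.
4 × 2 × 2 × 2 × 2 × 1 × 4 × 6 = 1536.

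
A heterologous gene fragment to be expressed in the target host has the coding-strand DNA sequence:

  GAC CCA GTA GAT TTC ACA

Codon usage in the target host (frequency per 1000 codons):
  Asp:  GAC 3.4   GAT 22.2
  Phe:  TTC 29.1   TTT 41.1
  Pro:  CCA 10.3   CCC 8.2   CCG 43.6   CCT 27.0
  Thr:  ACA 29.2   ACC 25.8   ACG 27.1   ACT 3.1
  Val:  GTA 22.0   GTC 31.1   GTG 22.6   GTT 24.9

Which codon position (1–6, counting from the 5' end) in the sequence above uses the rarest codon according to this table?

Codon 1 GAC (Asp): 3.4 per 1000.
Codon 2 CCA (Pro): 10.3 per 1000.
Codon 3 GTA (Val): 22.0 per 1000.
Codon 4 GAT (Asp): 22.2 per 1000.
Codon 5 TTC (Phe): 29.1 per 1000.
Codon 6 ACA (Thr): 29.2 per 1000.
Lowest frequency is 3.4 at codon 1.

1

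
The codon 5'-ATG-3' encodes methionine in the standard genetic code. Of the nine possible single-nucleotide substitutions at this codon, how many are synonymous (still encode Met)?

0

Position 1: none → 0 synonymous.
Position 2: none → 0 synonymous.
Position 3: none → 0 synonymous.
Total: 0 + 0 + 0 = 0.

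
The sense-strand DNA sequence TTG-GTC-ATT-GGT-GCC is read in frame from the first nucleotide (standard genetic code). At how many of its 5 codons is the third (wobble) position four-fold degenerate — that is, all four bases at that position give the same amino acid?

3

Codon 1 TTG (Leu): third position 2-fold.
Codon 2 GTC (Val): third position 4-fold.
Codon 3 ATT (Ile): third position 3-fold.
Codon 4 GGT (Gly): third position 4-fold.
Codon 5 GCC (Ala): third position 4-fold.
Four-fold degenerate third positions: 3.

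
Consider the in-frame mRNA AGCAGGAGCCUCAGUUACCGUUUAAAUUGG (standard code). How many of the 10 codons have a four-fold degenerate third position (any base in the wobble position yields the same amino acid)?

2

Codon 1 AGC (Ser): third position 2-fold.
Codon 2 AGG (Arg): third position 2-fold.
Codon 3 AGC (Ser): third position 2-fold.
Codon 4 CUC (Leu): third position 4-fold.
Codon 5 AGU (Ser): third position 2-fold.
Codon 6 UAC (Tyr): third position 2-fold.
Codon 7 CGU (Arg): third position 4-fold.
Codon 8 UUA (Leu): third position 2-fold.
Codon 9 AAU (Asn): third position 2-fold.
Codon 10 UGG (Trp): third position 1-fold.
Four-fold degenerate third positions: 2.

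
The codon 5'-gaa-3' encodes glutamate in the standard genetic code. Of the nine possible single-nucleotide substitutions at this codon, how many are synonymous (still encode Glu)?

Position 1: none → 0 synonymous.
Position 2: none → 0 synonymous.
Position 3: GAG → 1 synonymous.
Total: 0 + 0 + 1 = 1.

1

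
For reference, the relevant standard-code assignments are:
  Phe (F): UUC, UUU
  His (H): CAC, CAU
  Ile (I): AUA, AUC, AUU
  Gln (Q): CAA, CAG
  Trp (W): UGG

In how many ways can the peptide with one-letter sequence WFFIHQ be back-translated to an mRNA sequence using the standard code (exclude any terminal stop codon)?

Trp: 1 codon.
Phe: 2 codons.
Phe: 2 codons.
Ile: 3 codons.
His: 2 codons.
Gln: 2 codons.
1 × 2 × 2 × 3 × 2 × 2 = 48.

48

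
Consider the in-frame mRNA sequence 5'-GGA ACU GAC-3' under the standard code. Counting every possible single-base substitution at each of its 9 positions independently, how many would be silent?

Codon 1 (GGA, Gly): 3 synonymous substitutions.
Codon 2 (ACU, Thr): 3 synonymous substitutions.
Codon 3 (GAC, Asp): 1 synonymous substitution.
Total: 3 + 3 + 1 = 7.

7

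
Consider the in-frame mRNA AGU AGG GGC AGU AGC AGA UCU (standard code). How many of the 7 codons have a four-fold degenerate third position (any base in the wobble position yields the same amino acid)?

2

Codon 1 AGU (Ser): third position 2-fold.
Codon 2 AGG (Arg): third position 2-fold.
Codon 3 GGC (Gly): third position 4-fold.
Codon 4 AGU (Ser): third position 2-fold.
Codon 5 AGC (Ser): third position 2-fold.
Codon 6 AGA (Arg): third position 2-fold.
Codon 7 UCU (Ser): third position 4-fold.
Four-fold degenerate third positions: 2.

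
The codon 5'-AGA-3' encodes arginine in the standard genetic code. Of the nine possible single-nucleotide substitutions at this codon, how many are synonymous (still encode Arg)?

Position 1: CGA → 1 synonymous.
Position 2: none → 0 synonymous.
Position 3: AGG → 1 synonymous.
Total: 1 + 0 + 1 = 2.

2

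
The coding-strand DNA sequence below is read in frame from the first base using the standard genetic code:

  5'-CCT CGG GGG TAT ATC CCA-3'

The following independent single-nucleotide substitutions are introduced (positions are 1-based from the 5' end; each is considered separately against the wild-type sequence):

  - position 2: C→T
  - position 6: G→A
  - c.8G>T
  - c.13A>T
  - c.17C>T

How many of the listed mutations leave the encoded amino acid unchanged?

1

Codon 1: CCT (Pro) → CTT (Leu) — missense.
Codon 2: CGG (Arg) → CGA (Arg) — synonymous.
Codon 3: GGG (Gly) → GTG (Val) — missense.
Codon 5: ATC (Ile) → TTC (Phe) — missense.
Codon 6: CCA (Pro) → CTA (Leu) — missense.
Synonymous: 1 of 5.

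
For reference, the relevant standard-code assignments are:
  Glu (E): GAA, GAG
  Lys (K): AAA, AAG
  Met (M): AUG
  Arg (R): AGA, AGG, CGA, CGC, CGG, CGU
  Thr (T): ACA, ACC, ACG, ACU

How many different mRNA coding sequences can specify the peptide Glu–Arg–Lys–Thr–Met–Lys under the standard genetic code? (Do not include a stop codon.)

Glu: 2 codons.
Arg: 6 codons.
Lys: 2 codons.
Thr: 4 codons.
Met: 1 codon.
Lys: 2 codons.
2 × 6 × 2 × 4 × 1 × 2 = 192.

192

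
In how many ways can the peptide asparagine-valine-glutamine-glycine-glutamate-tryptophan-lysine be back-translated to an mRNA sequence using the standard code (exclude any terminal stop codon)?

256

Asn: 2 codons.
Val: 4 codons.
Gln: 2 codons.
Gly: 4 codons.
Glu: 2 codons.
Trp: 1 codon.
Lys: 2 codons.
2 × 4 × 2 × 4 × 2 × 1 × 2 = 256.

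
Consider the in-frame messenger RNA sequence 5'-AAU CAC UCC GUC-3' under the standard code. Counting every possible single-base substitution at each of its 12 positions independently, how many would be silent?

Codon 1 (AAU, Asn): 1 synonymous substitution.
Codon 2 (CAC, His): 1 synonymous substitution.
Codon 3 (UCC, Ser): 3 synonymous substitutions.
Codon 4 (GUC, Val): 3 synonymous substitutions.
Total: 1 + 1 + 3 + 3 = 8.

8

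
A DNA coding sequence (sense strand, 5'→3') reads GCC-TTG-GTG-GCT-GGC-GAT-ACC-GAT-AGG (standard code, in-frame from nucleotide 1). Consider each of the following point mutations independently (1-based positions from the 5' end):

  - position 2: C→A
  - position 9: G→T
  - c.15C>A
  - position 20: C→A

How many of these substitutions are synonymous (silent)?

2

Codon 1: GCC (Ala) → GAC (Asp) — missense.
Codon 3: GTG (Val) → GTT (Val) — synonymous.
Codon 5: GGC (Gly) → GGA (Gly) — synonymous.
Codon 7: ACC (Thr) → AAC (Asn) — missense.
Synonymous: 2 of 4.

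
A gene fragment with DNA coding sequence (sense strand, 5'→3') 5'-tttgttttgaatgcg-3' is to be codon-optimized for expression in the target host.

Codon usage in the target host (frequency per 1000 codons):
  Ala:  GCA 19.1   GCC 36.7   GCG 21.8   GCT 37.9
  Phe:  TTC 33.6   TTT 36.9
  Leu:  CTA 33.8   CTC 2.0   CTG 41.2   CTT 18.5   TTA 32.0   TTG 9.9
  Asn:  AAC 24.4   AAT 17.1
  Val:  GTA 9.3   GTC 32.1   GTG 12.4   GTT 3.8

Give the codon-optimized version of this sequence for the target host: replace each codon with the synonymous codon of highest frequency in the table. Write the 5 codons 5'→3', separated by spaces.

TTT GTC CTG AAC GCT

Codon 1 (Phe): best is TTT at 36.9.
Codon 2 (Val): best is GTC at 32.1.
Codon 3 (Leu): best is CTG at 41.2.
Codon 4 (Asn): best is AAC at 24.4.
Codon 5 (Ala): best is GCT at 37.9.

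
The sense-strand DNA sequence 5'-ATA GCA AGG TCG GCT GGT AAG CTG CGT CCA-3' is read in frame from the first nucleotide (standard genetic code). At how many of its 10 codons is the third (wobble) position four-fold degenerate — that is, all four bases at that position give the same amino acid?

Codon 1 ATA (Ile): third position 3-fold.
Codon 2 GCA (Ala): third position 4-fold.
Codon 3 AGG (Arg): third position 2-fold.
Codon 4 TCG (Ser): third position 4-fold.
Codon 5 GCT (Ala): third position 4-fold.
Codon 6 GGT (Gly): third position 4-fold.
Codon 7 AAG (Lys): third position 2-fold.
Codon 8 CTG (Leu): third position 4-fold.
Codon 9 CGT (Arg): third position 4-fold.
Codon 10 CCA (Pro): third position 4-fold.
Four-fold degenerate third positions: 7.

7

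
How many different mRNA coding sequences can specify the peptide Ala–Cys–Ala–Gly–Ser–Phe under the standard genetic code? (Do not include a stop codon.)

Ala: 4 codons.
Cys: 2 codons.
Ala: 4 codons.
Gly: 4 codons.
Ser: 6 codons.
Phe: 2 codons.
4 × 2 × 4 × 4 × 6 × 2 = 1536.

1536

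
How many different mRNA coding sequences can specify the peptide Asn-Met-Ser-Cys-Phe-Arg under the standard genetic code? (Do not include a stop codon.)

Asn: 2 codons.
Met: 1 codon.
Ser: 6 codons.
Cys: 2 codons.
Phe: 2 codons.
Arg: 6 codons.
2 × 1 × 6 × 2 × 2 × 6 = 288.

288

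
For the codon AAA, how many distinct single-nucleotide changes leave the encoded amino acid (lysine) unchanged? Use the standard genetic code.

Position 1: none → 0 synonymous.
Position 2: none → 0 synonymous.
Position 3: AAG → 1 synonymous.
Total: 0 + 0 + 1 = 1.

1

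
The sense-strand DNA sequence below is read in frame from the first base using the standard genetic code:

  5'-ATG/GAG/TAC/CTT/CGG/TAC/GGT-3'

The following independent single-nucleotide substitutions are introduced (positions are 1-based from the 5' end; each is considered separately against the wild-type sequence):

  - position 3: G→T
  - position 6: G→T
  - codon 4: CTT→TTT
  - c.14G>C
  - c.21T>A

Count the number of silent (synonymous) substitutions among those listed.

1

Codon 1: ATG (Met) → ATT (Ile) — missense.
Codon 2: GAG (Glu) → GAT (Asp) — missense.
Codon 4: CTT (Leu) → TTT (Phe) — missense.
Codon 5: CGG (Arg) → CCG (Pro) — missense.
Codon 7: GGT (Gly) → GGA (Gly) — synonymous.
Synonymous: 1 of 5.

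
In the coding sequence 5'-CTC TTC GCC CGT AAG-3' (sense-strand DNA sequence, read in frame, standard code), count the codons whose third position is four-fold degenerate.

Codon 1 CTC (Leu): third position 4-fold.
Codon 2 TTC (Phe): third position 2-fold.
Codon 3 GCC (Ala): third position 4-fold.
Codon 4 CGT (Arg): third position 4-fold.
Codon 5 AAG (Lys): third position 2-fold.
Four-fold degenerate third positions: 3.

3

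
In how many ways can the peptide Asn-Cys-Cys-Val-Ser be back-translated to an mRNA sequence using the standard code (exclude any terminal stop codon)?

Asn: 2 codons.
Cys: 2 codons.
Cys: 2 codons.
Val: 4 codons.
Ser: 6 codons.
2 × 2 × 2 × 4 × 6 = 192.

192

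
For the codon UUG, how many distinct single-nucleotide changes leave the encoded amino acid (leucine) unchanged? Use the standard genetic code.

2

Position 1: CUG → 1 synonymous.
Position 2: none → 0 synonymous.
Position 3: UUA → 1 synonymous.
Total: 1 + 0 + 1 = 2.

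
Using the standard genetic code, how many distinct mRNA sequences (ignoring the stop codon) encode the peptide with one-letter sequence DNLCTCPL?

Asp: 2 codons.
Asn: 2 codons.
Leu: 6 codons.
Cys: 2 codons.
Thr: 4 codons.
Cys: 2 codons.
Pro: 4 codons.
Leu: 6 codons.
2 × 2 × 6 × 2 × 4 × 2 × 4 × 6 = 9216.

9216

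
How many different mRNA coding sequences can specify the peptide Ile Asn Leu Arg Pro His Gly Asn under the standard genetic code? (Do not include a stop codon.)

13824

Ile: 3 codons.
Asn: 2 codons.
Leu: 6 codons.
Arg: 6 codons.
Pro: 4 codons.
His: 2 codons.
Gly: 4 codons.
Asn: 2 codons.
3 × 2 × 6 × 6 × 4 × 2 × 4 × 2 = 13824.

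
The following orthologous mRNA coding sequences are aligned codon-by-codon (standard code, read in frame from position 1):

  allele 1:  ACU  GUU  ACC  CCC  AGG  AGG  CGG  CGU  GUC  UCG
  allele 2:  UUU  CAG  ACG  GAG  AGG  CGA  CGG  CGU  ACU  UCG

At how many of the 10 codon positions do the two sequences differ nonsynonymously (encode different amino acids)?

4

Codon 1: ACU Thr / UUU Phe — nonsynonymous.
Codon 2: GUU Val / CAG Gln — nonsynonymous.
Codon 3: ACC Thr / ACG Thr — synonymous.
Codon 4: CCC Pro / GAG Glu — nonsynonymous.
Codon 5: AGG Arg / AGG Arg — identical.
Codon 6: AGG Arg / CGA Arg — synonymous.
Codon 7: CGG Arg / CGG Arg — identical.
Codon 8: CGU Arg / CGU Arg — identical.
Codon 9: GUC Val / ACU Thr — nonsynonymous.
Codon 10: UCG Ser / UCG Ser — identical.
Nonsynonymous differences: 4.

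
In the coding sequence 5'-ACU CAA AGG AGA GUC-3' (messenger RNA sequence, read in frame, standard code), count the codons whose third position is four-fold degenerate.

2

Codon 1 ACU (Thr): third position 4-fold.
Codon 2 CAA (Gln): third position 2-fold.
Codon 3 AGG (Arg): third position 2-fold.
Codon 4 AGA (Arg): third position 2-fold.
Codon 5 GUC (Val): third position 4-fold.
Four-fold degenerate third positions: 2.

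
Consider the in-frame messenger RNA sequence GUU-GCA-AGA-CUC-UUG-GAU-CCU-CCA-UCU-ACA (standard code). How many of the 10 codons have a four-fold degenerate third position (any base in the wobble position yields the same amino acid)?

7

Codon 1 GUU (Val): third position 4-fold.
Codon 2 GCA (Ala): third position 4-fold.
Codon 3 AGA (Arg): third position 2-fold.
Codon 4 CUC (Leu): third position 4-fold.
Codon 5 UUG (Leu): third position 2-fold.
Codon 6 GAU (Asp): third position 2-fold.
Codon 7 CCU (Pro): third position 4-fold.
Codon 8 CCA (Pro): third position 4-fold.
Codon 9 UCU (Ser): third position 4-fold.
Codon 10 ACA (Thr): third position 4-fold.
Four-fold degenerate third positions: 7.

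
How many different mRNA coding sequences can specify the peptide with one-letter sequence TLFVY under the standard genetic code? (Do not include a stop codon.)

Thr: 4 codons.
Leu: 6 codons.
Phe: 2 codons.
Val: 4 codons.
Tyr: 2 codons.
4 × 6 × 2 × 4 × 2 = 384.

384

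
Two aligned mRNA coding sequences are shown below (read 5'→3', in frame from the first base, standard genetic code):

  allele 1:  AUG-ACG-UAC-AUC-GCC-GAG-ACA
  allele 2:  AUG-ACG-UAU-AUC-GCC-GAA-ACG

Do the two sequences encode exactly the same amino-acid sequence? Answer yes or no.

Codon 1: AUG Met / AUG Met — identical.
Codon 2: ACG Thr / ACG Thr — identical.
Codon 3: UAC Tyr / UAU Tyr — synonymous.
Codon 4: AUC Ile / AUC Ile — identical.
Codon 5: GCC Ala / GCC Ala — identical.
Codon 6: GAG Glu / GAA Glu — synonymous.
Codon 7: ACA Thr / ACG Thr — synonymous.
Nonsynonymous differences: 0 → same protein.

yes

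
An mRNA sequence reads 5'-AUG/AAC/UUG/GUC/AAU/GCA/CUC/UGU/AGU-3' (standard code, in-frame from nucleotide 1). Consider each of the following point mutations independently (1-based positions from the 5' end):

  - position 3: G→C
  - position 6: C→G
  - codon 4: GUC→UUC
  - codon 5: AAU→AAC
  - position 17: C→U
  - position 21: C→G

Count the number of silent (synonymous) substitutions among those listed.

Codon 1: AUG (Met) → AUC (Ile) — missense.
Codon 2: AAC (Asn) → AAG (Lys) — missense.
Codon 4: GUC (Val) → UUC (Phe) — missense.
Codon 5: AAU (Asn) → AAC (Asn) — synonymous.
Codon 6: GCA (Ala) → GUA (Val) — missense.
Codon 7: CUC (Leu) → CUG (Leu) — synonymous.
Synonymous: 2 of 6.

2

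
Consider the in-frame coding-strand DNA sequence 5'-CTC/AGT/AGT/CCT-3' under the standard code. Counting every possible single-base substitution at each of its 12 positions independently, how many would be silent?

8

Codon 1 (CTC, Leu): 3 synonymous substitutions.
Codon 2 (AGT, Ser): 1 synonymous substitution.
Codon 3 (AGT, Ser): 1 synonymous substitution.
Codon 4 (CCT, Pro): 3 synonymous substitutions.
Total: 3 + 1 + 1 + 3 = 8.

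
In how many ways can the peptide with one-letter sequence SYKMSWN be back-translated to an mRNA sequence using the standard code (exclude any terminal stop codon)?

288

Ser: 6 codons.
Tyr: 2 codons.
Lys: 2 codons.
Met: 1 codon.
Ser: 6 codons.
Trp: 1 codon.
Asn: 2 codons.
6 × 2 × 2 × 1 × 6 × 1 × 2 = 288.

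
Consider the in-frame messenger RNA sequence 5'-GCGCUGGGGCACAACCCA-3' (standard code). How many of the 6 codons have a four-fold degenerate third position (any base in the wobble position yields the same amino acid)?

Codon 1 GCG (Ala): third position 4-fold.
Codon 2 CUG (Leu): third position 4-fold.
Codon 3 GGG (Gly): third position 4-fold.
Codon 4 CAC (His): third position 2-fold.
Codon 5 AAC (Asn): third position 2-fold.
Codon 6 CCA (Pro): third position 4-fold.
Four-fold degenerate third positions: 4.

4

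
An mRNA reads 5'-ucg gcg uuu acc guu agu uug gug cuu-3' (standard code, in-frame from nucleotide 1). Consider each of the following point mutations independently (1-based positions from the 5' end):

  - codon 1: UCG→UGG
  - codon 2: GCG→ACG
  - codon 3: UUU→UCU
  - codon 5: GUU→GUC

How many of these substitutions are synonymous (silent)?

1

Codon 1: UCG (Ser) → UGG (Trp) — missense.
Codon 2: GCG (Ala) → ACG (Thr) — missense.
Codon 3: UUU (Phe) → UCU (Ser) — missense.
Codon 5: GUU (Val) → GUC (Val) — synonymous.
Synonymous: 1 of 4.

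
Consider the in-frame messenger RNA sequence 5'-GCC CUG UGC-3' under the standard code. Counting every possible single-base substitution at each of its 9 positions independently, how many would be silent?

Codon 1 (GCC, Ala): 3 synonymous substitutions.
Codon 2 (CUG, Leu): 4 synonymous substitutions.
Codon 3 (UGC, Cys): 1 synonymous substitution.
Total: 3 + 4 + 1 = 8.

8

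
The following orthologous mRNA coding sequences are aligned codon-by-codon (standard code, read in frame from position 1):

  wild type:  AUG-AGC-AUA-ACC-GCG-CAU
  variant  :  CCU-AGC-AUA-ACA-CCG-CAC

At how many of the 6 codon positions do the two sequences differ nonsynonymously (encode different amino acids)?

Codon 1: AUG Met / CCU Pro — nonsynonymous.
Codon 2: AGC Ser / AGC Ser — identical.
Codon 3: AUA Ile / AUA Ile — identical.
Codon 4: ACC Thr / ACA Thr — synonymous.
Codon 5: GCG Ala / CCG Pro — nonsynonymous.
Codon 6: CAU His / CAC His — synonymous.
Nonsynonymous differences: 2.

2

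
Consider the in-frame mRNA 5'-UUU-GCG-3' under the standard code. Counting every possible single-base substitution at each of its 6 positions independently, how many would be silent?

Codon 1 (UUU, Phe): 1 synonymous substitution.
Codon 2 (GCG, Ala): 3 synonymous substitutions.
Total: 1 + 3 = 4.

4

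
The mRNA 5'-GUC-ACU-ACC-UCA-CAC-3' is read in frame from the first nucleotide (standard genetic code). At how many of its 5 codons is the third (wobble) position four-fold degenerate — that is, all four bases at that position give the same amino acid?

Codon 1 GUC (Val): third position 4-fold.
Codon 2 ACU (Thr): third position 4-fold.
Codon 3 ACC (Thr): third position 4-fold.
Codon 4 UCA (Ser): third position 4-fold.
Codon 5 CAC (His): third position 2-fold.
Four-fold degenerate third positions: 4.

4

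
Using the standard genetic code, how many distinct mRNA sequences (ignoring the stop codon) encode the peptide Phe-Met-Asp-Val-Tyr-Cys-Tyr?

128

Phe: 2 codons.
Met: 1 codon.
Asp: 2 codons.
Val: 4 codons.
Tyr: 2 codons.
Cys: 2 codons.
Tyr: 2 codons.
2 × 1 × 2 × 4 × 2 × 2 × 2 = 128.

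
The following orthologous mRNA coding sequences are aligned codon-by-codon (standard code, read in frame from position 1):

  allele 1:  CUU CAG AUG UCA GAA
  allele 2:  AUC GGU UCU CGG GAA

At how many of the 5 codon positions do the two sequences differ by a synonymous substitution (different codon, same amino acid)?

0

Codon 1: CUU Leu / AUC Ile — nonsynonymous.
Codon 2: CAG Gln / GGU Gly — nonsynonymous.
Codon 3: AUG Met / UCU Ser — nonsynonymous.
Codon 4: UCA Ser / CGG Arg — nonsynonymous.
Codon 5: GAA Glu / GAA Glu — identical.
Synonymous differences: 0.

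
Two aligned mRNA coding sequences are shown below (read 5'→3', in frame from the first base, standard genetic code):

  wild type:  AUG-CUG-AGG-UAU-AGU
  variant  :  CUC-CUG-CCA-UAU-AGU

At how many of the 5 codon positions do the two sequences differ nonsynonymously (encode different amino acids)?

Codon 1: AUG Met / CUC Leu — nonsynonymous.
Codon 2: CUG Leu / CUG Leu — identical.
Codon 3: AGG Arg / CCA Pro — nonsynonymous.
Codon 4: UAU Tyr / UAU Tyr — identical.
Codon 5: AGU Ser / AGU Ser — identical.
Nonsynonymous differences: 2.

2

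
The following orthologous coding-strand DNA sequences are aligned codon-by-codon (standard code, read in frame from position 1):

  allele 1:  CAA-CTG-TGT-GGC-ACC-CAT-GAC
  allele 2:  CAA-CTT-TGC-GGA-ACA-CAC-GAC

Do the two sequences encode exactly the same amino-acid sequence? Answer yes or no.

yes

Codon 1: CAA Gln / CAA Gln — identical.
Codon 2: CTG Leu / CTT Leu — synonymous.
Codon 3: TGT Cys / TGC Cys — synonymous.
Codon 4: GGC Gly / GGA Gly — synonymous.
Codon 5: ACC Thr / ACA Thr — synonymous.
Codon 6: CAT His / CAC His — synonymous.
Codon 7: GAC Asp / GAC Asp — identical.
Nonsynonymous differences: 0 → same protein.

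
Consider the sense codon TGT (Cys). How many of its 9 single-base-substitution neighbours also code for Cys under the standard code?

1

Position 1: none → 0 synonymous.
Position 2: none → 0 synonymous.
Position 3: TGC → 1 synonymous.
Total: 0 + 0 + 1 = 1.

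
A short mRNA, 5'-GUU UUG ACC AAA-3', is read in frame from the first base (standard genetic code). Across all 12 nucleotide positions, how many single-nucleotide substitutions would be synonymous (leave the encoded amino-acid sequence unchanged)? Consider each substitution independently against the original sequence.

Codon 1 (GUU, Val): 3 synonymous substitutions.
Codon 2 (UUG, Leu): 2 synonymous substitutions.
Codon 3 (ACC, Thr): 3 synonymous substitutions.
Codon 4 (AAA, Lys): 1 synonymous substitution.
Total: 3 + 2 + 3 + 1 = 9.

9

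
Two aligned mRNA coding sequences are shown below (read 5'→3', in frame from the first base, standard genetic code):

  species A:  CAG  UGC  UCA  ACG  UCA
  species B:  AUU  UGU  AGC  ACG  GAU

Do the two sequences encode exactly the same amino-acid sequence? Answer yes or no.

Codon 1: CAG Gln / AUU Ile — nonsynonymous.
Codon 2: UGC Cys / UGU Cys — synonymous.
Codon 3: UCA Ser / AGC Ser — synonymous.
Codon 4: ACG Thr / ACG Thr — identical.
Codon 5: UCA Ser / GAU Asp — nonsynonymous.
Nonsynonymous differences: 2 → different protein.

no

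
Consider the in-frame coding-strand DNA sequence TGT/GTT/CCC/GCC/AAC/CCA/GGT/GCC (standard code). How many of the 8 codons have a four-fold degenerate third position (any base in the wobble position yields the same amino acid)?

Codon 1 TGT (Cys): third position 2-fold.
Codon 2 GTT (Val): third position 4-fold.
Codon 3 CCC (Pro): third position 4-fold.
Codon 4 GCC (Ala): third position 4-fold.
Codon 5 AAC (Asn): third position 2-fold.
Codon 6 CCA (Pro): third position 4-fold.
Codon 7 GGT (Gly): third position 4-fold.
Codon 8 GCC (Ala): third position 4-fold.
Four-fold degenerate third positions: 6.

6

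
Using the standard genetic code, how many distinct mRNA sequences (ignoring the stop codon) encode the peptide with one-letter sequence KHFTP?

128

Lys: 2 codons.
His: 2 codons.
Phe: 2 codons.
Thr: 4 codons.
Pro: 4 codons.
2 × 2 × 2 × 4 × 4 = 128.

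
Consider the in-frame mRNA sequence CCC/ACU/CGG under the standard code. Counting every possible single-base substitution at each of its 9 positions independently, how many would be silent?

10

Codon 1 (CCC, Pro): 3 synonymous substitutions.
Codon 2 (ACU, Thr): 3 synonymous substitutions.
Codon 3 (CGG, Arg): 4 synonymous substitutions.
Total: 3 + 3 + 4 = 10.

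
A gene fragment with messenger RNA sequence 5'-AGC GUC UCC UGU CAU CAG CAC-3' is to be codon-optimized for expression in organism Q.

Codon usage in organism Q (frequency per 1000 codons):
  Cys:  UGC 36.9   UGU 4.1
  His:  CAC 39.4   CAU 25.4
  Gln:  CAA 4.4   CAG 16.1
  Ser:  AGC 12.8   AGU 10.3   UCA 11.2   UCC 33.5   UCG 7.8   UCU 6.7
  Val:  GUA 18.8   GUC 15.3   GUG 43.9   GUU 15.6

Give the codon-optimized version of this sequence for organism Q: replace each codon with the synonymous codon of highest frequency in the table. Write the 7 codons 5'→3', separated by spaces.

Codon 1 (Ser): best is UCC at 33.5.
Codon 2 (Val): best is GUG at 43.9.
Codon 3 (Ser): best is UCC at 33.5.
Codon 4 (Cys): best is UGC at 36.9.
Codon 5 (His): best is CAC at 39.4.
Codon 6 (Gln): best is CAG at 16.1.
Codon 7 (His): best is CAC at 39.4.

UCC GUG UCC UGC CAC CAG CAC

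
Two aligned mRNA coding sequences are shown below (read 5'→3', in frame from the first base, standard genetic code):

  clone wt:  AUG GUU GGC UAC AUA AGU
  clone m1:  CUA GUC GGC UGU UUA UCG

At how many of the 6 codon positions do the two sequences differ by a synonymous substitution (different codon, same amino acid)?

2

Codon 1: AUG Met / CUA Leu — nonsynonymous.
Codon 2: GUU Val / GUC Val — synonymous.
Codon 3: GGC Gly / GGC Gly — identical.
Codon 4: UAC Tyr / UGU Cys — nonsynonymous.
Codon 5: AUA Ile / UUA Leu — nonsynonymous.
Codon 6: AGU Ser / UCG Ser — synonymous.
Synonymous differences: 2.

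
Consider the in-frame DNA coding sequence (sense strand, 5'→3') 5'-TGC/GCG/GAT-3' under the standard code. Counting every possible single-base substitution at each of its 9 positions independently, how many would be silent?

Codon 1 (TGC, Cys): 1 synonymous substitution.
Codon 2 (GCG, Ala): 3 synonymous substitutions.
Codon 3 (GAT, Asp): 1 synonymous substitution.
Total: 1 + 3 + 1 = 5.

5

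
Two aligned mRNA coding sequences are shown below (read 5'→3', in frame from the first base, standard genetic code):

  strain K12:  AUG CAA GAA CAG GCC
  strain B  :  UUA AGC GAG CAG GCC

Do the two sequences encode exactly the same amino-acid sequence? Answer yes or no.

no

Codon 1: AUG Met / UUA Leu — nonsynonymous.
Codon 2: CAA Gln / AGC Ser — nonsynonymous.
Codon 3: GAA Glu / GAG Glu — synonymous.
Codon 4: CAG Gln / CAG Gln — identical.
Codon 5: GCC Ala / GCC Ala — identical.
Nonsynonymous differences: 2 → different protein.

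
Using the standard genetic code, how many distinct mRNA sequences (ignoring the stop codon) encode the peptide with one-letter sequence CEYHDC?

Cys: 2 codons.
Glu: 2 codons.
Tyr: 2 codons.
His: 2 codons.
Asp: 2 codons.
Cys: 2 codons.
2 × 2 × 2 × 2 × 2 × 2 = 64.

64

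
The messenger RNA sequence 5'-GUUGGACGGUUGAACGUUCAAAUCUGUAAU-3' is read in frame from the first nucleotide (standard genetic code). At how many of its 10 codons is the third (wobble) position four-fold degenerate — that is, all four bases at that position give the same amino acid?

Codon 1 GUU (Val): third position 4-fold.
Codon 2 GGA (Gly): third position 4-fold.
Codon 3 CGG (Arg): third position 4-fold.
Codon 4 UUG (Leu): third position 2-fold.
Codon 5 AAC (Asn): third position 2-fold.
Codon 6 GUU (Val): third position 4-fold.
Codon 7 CAA (Gln): third position 2-fold.
Codon 8 AUC (Ile): third position 3-fold.
Codon 9 UGU (Cys): third position 2-fold.
Codon 10 AAU (Asn): third position 2-fold.
Four-fold degenerate third positions: 4.

4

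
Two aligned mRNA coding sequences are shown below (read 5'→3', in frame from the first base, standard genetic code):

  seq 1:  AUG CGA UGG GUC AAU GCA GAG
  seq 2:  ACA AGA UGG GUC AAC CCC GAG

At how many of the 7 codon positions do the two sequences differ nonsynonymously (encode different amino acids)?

Codon 1: AUG Met / ACA Thr — nonsynonymous.
Codon 2: CGA Arg / AGA Arg — synonymous.
Codon 3: UGG Trp / UGG Trp — identical.
Codon 4: GUC Val / GUC Val — identical.
Codon 5: AAU Asn / AAC Asn — synonymous.
Codon 6: GCA Ala / CCC Pro — nonsynonymous.
Codon 7: GAG Glu / GAG Glu — identical.
Nonsynonymous differences: 2.

2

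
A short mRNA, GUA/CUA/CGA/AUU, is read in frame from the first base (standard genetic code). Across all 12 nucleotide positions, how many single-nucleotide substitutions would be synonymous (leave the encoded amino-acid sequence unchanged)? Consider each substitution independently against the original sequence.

Codon 1 (GUA, Val): 3 synonymous substitutions.
Codon 2 (CUA, Leu): 4 synonymous substitutions.
Codon 3 (CGA, Arg): 4 synonymous substitutions.
Codon 4 (AUU, Ile): 2 synonymous substitutions.
Total: 3 + 4 + 4 + 2 = 13.

13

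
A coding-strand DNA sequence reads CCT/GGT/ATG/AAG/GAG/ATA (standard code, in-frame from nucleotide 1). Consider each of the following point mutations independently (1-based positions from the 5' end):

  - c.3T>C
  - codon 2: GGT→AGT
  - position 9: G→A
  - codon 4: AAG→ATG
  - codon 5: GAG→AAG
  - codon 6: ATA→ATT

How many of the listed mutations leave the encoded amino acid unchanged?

Codon 1: CCT (Pro) → CCC (Pro) — synonymous.
Codon 2: GGT (Gly) → AGT (Ser) — missense.
Codon 3: ATG (Met) → ATA (Ile) — missense.
Codon 4: AAG (Lys) → ATG (Met) — missense.
Codon 5: GAG (Glu) → AAG (Lys) — missense.
Codon 6: ATA (Ile) → ATT (Ile) — synonymous.
Synonymous: 2 of 6.

2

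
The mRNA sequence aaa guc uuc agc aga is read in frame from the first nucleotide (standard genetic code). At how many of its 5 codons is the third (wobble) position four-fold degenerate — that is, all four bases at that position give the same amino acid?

Codon 1 AAA (Lys): third position 2-fold.
Codon 2 GUC (Val): third position 4-fold.
Codon 3 UUC (Phe): third position 2-fold.
Codon 4 AGC (Ser): third position 2-fold.
Codon 5 AGA (Arg): third position 2-fold.
Four-fold degenerate third positions: 1.

1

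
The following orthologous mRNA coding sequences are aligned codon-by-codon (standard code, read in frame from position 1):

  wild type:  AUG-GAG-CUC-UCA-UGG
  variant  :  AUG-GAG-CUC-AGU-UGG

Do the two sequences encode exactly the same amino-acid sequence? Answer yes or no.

yes

Codon 1: AUG Met / AUG Met — identical.
Codon 2: GAG Glu / GAG Glu — identical.
Codon 3: CUC Leu / CUC Leu — identical.
Codon 4: UCA Ser / AGU Ser — synonymous.
Codon 5: UGG Trp / UGG Trp — identical.
Nonsynonymous differences: 0 → same protein.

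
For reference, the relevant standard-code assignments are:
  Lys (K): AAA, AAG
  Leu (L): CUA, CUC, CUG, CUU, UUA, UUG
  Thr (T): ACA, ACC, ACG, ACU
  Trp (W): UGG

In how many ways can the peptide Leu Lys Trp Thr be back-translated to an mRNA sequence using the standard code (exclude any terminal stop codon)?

Leu: 6 codons.
Lys: 2 codons.
Trp: 1 codon.
Thr: 4 codons.
6 × 2 × 1 × 4 = 48.

48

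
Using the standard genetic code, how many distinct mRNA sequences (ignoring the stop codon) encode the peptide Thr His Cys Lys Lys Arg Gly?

1536

Thr: 4 codons.
His: 2 codons.
Cys: 2 codons.
Lys: 2 codons.
Lys: 2 codons.
Arg: 6 codons.
Gly: 4 codons.
4 × 2 × 2 × 2 × 2 × 6 × 4 = 1536.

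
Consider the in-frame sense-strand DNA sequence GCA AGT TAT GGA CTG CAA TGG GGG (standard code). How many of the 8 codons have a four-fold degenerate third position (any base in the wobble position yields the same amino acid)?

Codon 1 GCA (Ala): third position 4-fold.
Codon 2 AGT (Ser): third position 2-fold.
Codon 3 TAT (Tyr): third position 2-fold.
Codon 4 GGA (Gly): third position 4-fold.
Codon 5 CTG (Leu): third position 4-fold.
Codon 6 CAA (Gln): third position 2-fold.
Codon 7 TGG (Trp): third position 1-fold.
Codon 8 GGG (Gly): third position 4-fold.
Four-fold degenerate third positions: 4.

4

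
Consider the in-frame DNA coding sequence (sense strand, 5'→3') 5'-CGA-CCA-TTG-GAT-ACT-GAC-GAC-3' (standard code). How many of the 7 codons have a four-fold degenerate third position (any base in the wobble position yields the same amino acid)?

Codon 1 CGA (Arg): third position 4-fold.
Codon 2 CCA (Pro): third position 4-fold.
Codon 3 TTG (Leu): third position 2-fold.
Codon 4 GAT (Asp): third position 2-fold.
Codon 5 ACT (Thr): third position 4-fold.
Codon 6 GAC (Asp): third position 2-fold.
Codon 7 GAC (Asp): third position 2-fold.
Four-fold degenerate third positions: 3.

3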